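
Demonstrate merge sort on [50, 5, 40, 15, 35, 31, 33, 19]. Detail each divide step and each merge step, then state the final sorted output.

Merge sort trace:

Split: [50, 5, 40, 15, 35, 31, 33, 19] -> [50, 5, 40, 15] and [35, 31, 33, 19]
  Split: [50, 5, 40, 15] -> [50, 5] and [40, 15]
    Split: [50, 5] -> [50] and [5]
    Merge: [50] + [5] -> [5, 50]
    Split: [40, 15] -> [40] and [15]
    Merge: [40] + [15] -> [15, 40]
  Merge: [5, 50] + [15, 40] -> [5, 15, 40, 50]
  Split: [35, 31, 33, 19] -> [35, 31] and [33, 19]
    Split: [35, 31] -> [35] and [31]
    Merge: [35] + [31] -> [31, 35]
    Split: [33, 19] -> [33] and [19]
    Merge: [33] + [19] -> [19, 33]
  Merge: [31, 35] + [19, 33] -> [19, 31, 33, 35]
Merge: [5, 15, 40, 50] + [19, 31, 33, 35] -> [5, 15, 19, 31, 33, 35, 40, 50]

Final sorted array: [5, 15, 19, 31, 33, 35, 40, 50]

The merge sort proceeds by recursively splitting the array and merging sorted halves.
After all merges, the sorted array is [5, 15, 19, 31, 33, 35, 40, 50].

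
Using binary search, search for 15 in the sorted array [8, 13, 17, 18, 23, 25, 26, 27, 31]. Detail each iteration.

Binary search for 15 in [8, 13, 17, 18, 23, 25, 26, 27, 31]:

lo=0, hi=8, mid=4, arr[mid]=23 -> 23 > 15, search left half
lo=0, hi=3, mid=1, arr[mid]=13 -> 13 < 15, search right half
lo=2, hi=3, mid=2, arr[mid]=17 -> 17 > 15, search left half
lo=2 > hi=1, target 15 not found

Binary search determines that 15 is not in the array after 3 comparisons. The search space was exhausted without finding the target.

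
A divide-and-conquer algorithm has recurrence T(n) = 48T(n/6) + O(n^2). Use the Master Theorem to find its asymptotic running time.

Master Theorem for T(n) = 48T(n/6) + O(n^2):

a = 48, b = 6, c = 2
log_b(a) = log_6(48) = 2.1606

Case 1: c = 2 < log_6(48) = 2.1606
T(n) = O(n^(log_6 48))

For T(n) = 48T(n/6) + O(n^2): log_6(48) = 2.1606. This is Case 1 of the Master Theorem (c < log_b(a), work dominated by leaves), giving O(n^(log_6 48)).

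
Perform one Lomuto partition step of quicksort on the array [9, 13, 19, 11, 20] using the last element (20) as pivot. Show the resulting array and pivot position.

Lomuto partition with pivot = 20:

Initial array: [9, 13, 19, 11, 20]

arr[0]=9 <= 20: swap with position 0, array becomes [9, 13, 19, 11, 20]
arr[1]=13 <= 20: swap with position 1, array becomes [9, 13, 19, 11, 20]
arr[2]=19 <= 20: swap with position 2, array becomes [9, 13, 19, 11, 20]
arr[3]=11 <= 20: swap with position 3, array becomes [9, 13, 19, 11, 20]

Place pivot at position 4: [9, 13, 19, 11, 20]
Pivot position: 4

After partitioning with pivot 20, the array becomes [9, 13, 19, 11, 20]. The pivot is placed at index 4. All elements to the left of the pivot are <= 20, and all elements to the right are > 20.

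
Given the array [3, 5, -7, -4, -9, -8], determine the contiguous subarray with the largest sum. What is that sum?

Using Kadane's algorithm on [3, 5, -7, -4, -9, -8]:

Scanning through the array:
Position 1 (value 5): max_ending_here = 8, max_so_far = 8
Position 2 (value -7): max_ending_here = 1, max_so_far = 8
Position 3 (value -4): max_ending_here = -3, max_so_far = 8
Position 4 (value -9): max_ending_here = -9, max_so_far = 8
Position 5 (value -8): max_ending_here = -8, max_so_far = 8

Maximum subarray: [3, 5]
Maximum sum: 8

The maximum subarray is [3, 5] with sum 8. This subarray runs from index 0 to index 1.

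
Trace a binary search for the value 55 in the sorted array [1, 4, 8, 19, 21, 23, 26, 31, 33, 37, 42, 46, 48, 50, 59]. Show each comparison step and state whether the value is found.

Binary search for 55 in [1, 4, 8, 19, 21, 23, 26, 31, 33, 37, 42, 46, 48, 50, 59]:

lo=0, hi=14, mid=7, arr[mid]=31 -> 31 < 55, search right half
lo=8, hi=14, mid=11, arr[mid]=46 -> 46 < 55, search right half
lo=12, hi=14, mid=13, arr[mid]=50 -> 50 < 55, search right half
lo=14, hi=14, mid=14, arr[mid]=59 -> 59 > 55, search left half
lo=14 > hi=13, target 55 not found

Binary search determines that 55 is not in the array after 4 comparisons. The search space was exhausted without finding the target.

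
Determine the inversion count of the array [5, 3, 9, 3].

Finding inversions in [5, 3, 9, 3]:

(0, 1): arr[0]=5 > arr[1]=3
(0, 3): arr[0]=5 > arr[3]=3
(2, 3): arr[2]=9 > arr[3]=3

Total inversions: 3

The array has 3 inversion(s): (0,1), (0,3), (2,3). Each pair (i,j) satisfies i < j and arr[i] > arr[j].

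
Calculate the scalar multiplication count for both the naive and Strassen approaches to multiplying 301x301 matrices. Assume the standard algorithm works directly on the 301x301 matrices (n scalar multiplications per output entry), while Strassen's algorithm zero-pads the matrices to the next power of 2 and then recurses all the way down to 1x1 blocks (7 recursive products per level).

Matrix multiplication for 301x301 matrices:

Strassen's algorithm requires power-of-2 dimensions. Pad 301x301 to 512x512 (next power of 2).

Standard algorithm: 301^3 = 27270901 multiplications
Strassen's algorithm: 7^(log2(512)) = 7^9 = 40353607 multiplications
Difference: 27270901 - 40353607 = -13082706 (Strassen uses MORE here due to padding overhead — for small or just-over-power-of-2 n, padding can outweigh the per-level savings)

Standard: 27270901 multiplications (301^3). Strassen: 40353607 multiplications (7^9, after padding to 512x512). Strassen reduces 8 recursive multiplications to 7 at each level.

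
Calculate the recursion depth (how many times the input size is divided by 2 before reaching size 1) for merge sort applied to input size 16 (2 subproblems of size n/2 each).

For divide and conquer with division factor 2:

Problem sizes at each level:
Level 0: 16
Level 1: 8
Level 2: 4
Level 3: 2
Level 4: 1

The root is level 0 and the size-1 base case is level 4 (the tree spans levels 0 through 4, i.e. 5 levels counting the root), so the depth is the number of divisions: log_2(16) = 4

The recursion tree depth is log_2(16) = 4. At each level, the problem size is divided by 2, so it takes 4 divisions to reduce to a base case of size 1. The algorithm makes 2 recursive calls at each level.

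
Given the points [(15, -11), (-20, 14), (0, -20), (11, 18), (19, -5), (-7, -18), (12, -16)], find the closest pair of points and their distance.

Computing all pairwise distances among 7 points:

d((15, -11), (-20, 14)) = 43.0116
d((15, -11), (0, -20)) = 17.4929
d((15, -11), (11, 18)) = 29.2746
d((15, -11), (19, -5)) = 7.2111
d((15, -11), (-7, -18)) = 23.0868
d((15, -11), (12, -16)) = 5.831 <-- minimum
d((-20, 14), (0, -20)) = 39.4462
d((-20, 14), (11, 18)) = 31.257
d((-20, 14), (19, -5)) = 43.382
d((-20, 14), (-7, -18)) = 34.5398
d((-20, 14), (12, -16)) = 43.8634
d((0, -20), (11, 18)) = 39.5601
d((0, -20), (19, -5)) = 24.2074
d((0, -20), (-7, -18)) = 7.2801
d((0, -20), (12, -16)) = 12.6491
d((11, 18), (19, -5)) = 24.3516
d((11, 18), (-7, -18)) = 40.2492
d((11, 18), (12, -16)) = 34.0147
d((19, -5), (-7, -18)) = 29.0689
d((19, -5), (12, -16)) = 13.0384
d((-7, -18), (12, -16)) = 19.105

Closest pair: (15, -11) and (12, -16) with distance 5.831

The closest pair is (15, -11) and (12, -16) with Euclidean distance 5.831. For 7 points, brute-force pairwise comparison is shown above. For large n, the divide-and-conquer algorithm (sort by x, recurse on halves, check the dividing strip) achieves O(n log n).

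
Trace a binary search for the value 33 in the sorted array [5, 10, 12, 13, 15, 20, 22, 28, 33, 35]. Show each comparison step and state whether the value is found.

Binary search for 33 in [5, 10, 12, 13, 15, 20, 22, 28, 33, 35]:

lo=0, hi=9, mid=4, arr[mid]=15 -> 15 < 33, search right half
lo=5, hi=9, mid=7, arr[mid]=28 -> 28 < 33, search right half
lo=8, hi=9, mid=8, arr[mid]=33 -> Found target at index 8!

Binary search finds 33 at index 8 after 3 comparisons. The search repeatedly halves the search space by comparing with the middle element.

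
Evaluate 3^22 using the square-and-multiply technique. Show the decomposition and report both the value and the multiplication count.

Computing 3^22 by squaring (build up from 3^1; each line after the first costs one multiplication):

3^1 = 3
3^2 = (3^1)^2 = 3^2 = 9
3^4 = (3^2)^2 = 9^2 = 81
3^5 = 3 * 3^4 = 3 * 81 = 243
3^10 = (3^5)^2 = 243^2 = 59049
3^11 = 3 * 3^10 = 3 * 59049 = 177147
3^22 = (3^11)^2 = 177147^2 = 31381059609

Result: 31381059609
Multiplications needed: 6 (6 lines after 3^1)

3^22 = 31381059609. Using exponentiation by squaring, this requires 6 multiplications. The key idea: if the exponent is even, square the half-power; if odd, multiply by the base once.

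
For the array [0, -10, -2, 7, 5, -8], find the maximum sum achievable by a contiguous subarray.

Using Kadane's algorithm on [0, -10, -2, 7, 5, -8]:

Scanning through the array:
Position 1 (value -10): max_ending_here = -10, max_so_far = 0
Position 2 (value -2): max_ending_here = -2, max_so_far = 0
Position 3 (value 7): max_ending_here = 7, max_so_far = 7
Position 4 (value 5): max_ending_here = 12, max_so_far = 12
Position 5 (value -8): max_ending_here = 4, max_so_far = 12

Maximum subarray: [7, 5]
Maximum sum: 12

The maximum subarray is [7, 5] with sum 12. This subarray runs from index 3 to index 4.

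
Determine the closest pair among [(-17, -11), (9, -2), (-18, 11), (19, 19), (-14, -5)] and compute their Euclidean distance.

Computing all pairwise distances among 5 points:

d((-17, -11), (9, -2)) = 27.5136
d((-17, -11), (-18, 11)) = 22.0227
d((-17, -11), (19, 19)) = 46.8615
d((-17, -11), (-14, -5)) = 6.7082 <-- minimum
d((9, -2), (-18, 11)) = 29.9666
d((9, -2), (19, 19)) = 23.2594
d((9, -2), (-14, -5)) = 23.1948
d((-18, 11), (19, 19)) = 37.855
d((-18, 11), (-14, -5)) = 16.4924
d((19, 19), (-14, -5)) = 40.8044

Closest pair: (-17, -11) and (-14, -5) with distance 6.7082

The closest pair is (-17, -11) and (-14, -5) with Euclidean distance 6.7082. For 5 points, brute-force pairwise comparison is shown above. For large n, the divide-and-conquer algorithm (sort by x, recurse on halves, check the dividing strip) achieves O(n log n).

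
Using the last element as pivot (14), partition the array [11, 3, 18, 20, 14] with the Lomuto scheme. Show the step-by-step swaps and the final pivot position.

Lomuto partition with pivot = 14:

Initial array: [11, 3, 18, 20, 14]

arr[0]=11 <= 14: swap with position 0, array becomes [11, 3, 18, 20, 14]
arr[1]=3 <= 14: swap with position 1, array becomes [11, 3, 18, 20, 14]
arr[2]=18 > 14: no swap
arr[3]=20 > 14: no swap

Place pivot at position 2: [11, 3, 14, 20, 18]
Pivot position: 2

After partitioning with pivot 14, the array becomes [11, 3, 14, 20, 18]. The pivot is placed at index 2. All elements to the left of the pivot are <= 14, and all elements to the right are > 14.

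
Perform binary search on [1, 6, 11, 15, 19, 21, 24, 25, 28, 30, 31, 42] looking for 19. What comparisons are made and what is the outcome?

Binary search for 19 in [1, 6, 11, 15, 19, 21, 24, 25, 28, 30, 31, 42]:

lo=0, hi=11, mid=5, arr[mid]=21 -> 21 > 19, search left half
lo=0, hi=4, mid=2, arr[mid]=11 -> 11 < 19, search right half
lo=3, hi=4, mid=3, arr[mid]=15 -> 15 < 19, search right half
lo=4, hi=4, mid=4, arr[mid]=19 -> Found target at index 4!

Binary search finds 19 at index 4 after 4 comparisons. The search repeatedly halves the search space by comparing with the middle element.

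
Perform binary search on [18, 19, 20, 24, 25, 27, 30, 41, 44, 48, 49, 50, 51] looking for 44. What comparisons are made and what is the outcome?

Binary search for 44 in [18, 19, 20, 24, 25, 27, 30, 41, 44, 48, 49, 50, 51]:

lo=0, hi=12, mid=6, arr[mid]=30 -> 30 < 44, search right half
lo=7, hi=12, mid=9, arr[mid]=48 -> 48 > 44, search left half
lo=7, hi=8, mid=7, arr[mid]=41 -> 41 < 44, search right half
lo=8, hi=8, mid=8, arr[mid]=44 -> Found target at index 8!

Binary search finds 44 at index 8 after 4 comparisons. The search repeatedly halves the search space by comparing with the middle element.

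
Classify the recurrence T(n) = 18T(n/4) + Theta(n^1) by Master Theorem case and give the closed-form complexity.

Master Theorem for T(n) = 18T(n/4) + O(n^1):

a = 18, b = 4, c = 1
log_b(a) = log_4(18) = 2.0850

Case 1: c = 1 < log_4(18) = 2.0850
T(n) = O(n^(log_4 18))

For T(n) = 18T(n/4) + O(n^1): log_4(18) = 2.0850. This is Case 1 of the Master Theorem (c < log_b(a), work dominated by leaves), giving O(n^(log_4 18)).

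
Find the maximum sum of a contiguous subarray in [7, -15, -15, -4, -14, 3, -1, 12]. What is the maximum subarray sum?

Using Kadane's algorithm on [7, -15, -15, -4, -14, 3, -1, 12]:

Scanning through the array:
Position 1 (value -15): max_ending_here = -8, max_so_far = 7
Position 2 (value -15): max_ending_here = -15, max_so_far = 7
Position 3 (value -4): max_ending_here = -4, max_so_far = 7
Position 4 (value -14): max_ending_here = -14, max_so_far = 7
Position 5 (value 3): max_ending_here = 3, max_so_far = 7
Position 6 (value -1): max_ending_here = 2, max_so_far = 7
Position 7 (value 12): max_ending_here = 14, max_so_far = 14

Maximum subarray: [3, -1, 12]
Maximum sum: 14

The maximum subarray is [3, -1, 12] with sum 14. This subarray runs from index 5 to index 7.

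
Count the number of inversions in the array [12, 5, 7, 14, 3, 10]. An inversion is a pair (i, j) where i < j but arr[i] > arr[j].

Finding inversions in [12, 5, 7, 14, 3, 10]:

(0, 1): arr[0]=12 > arr[1]=5
(0, 2): arr[0]=12 > arr[2]=7
(0, 4): arr[0]=12 > arr[4]=3
(0, 5): arr[0]=12 > arr[5]=10
(1, 4): arr[1]=5 > arr[4]=3
(2, 4): arr[2]=7 > arr[4]=3
(3, 4): arr[3]=14 > arr[4]=3
(3, 5): arr[3]=14 > arr[5]=10

Total inversions: 8

The array has 8 inversion(s): (0,1), (0,2), (0,4), (0,5), (1,4), (2,4), (3,4), (3,5). Each pair (i,j) satisfies i < j and arr[i] > arr[j].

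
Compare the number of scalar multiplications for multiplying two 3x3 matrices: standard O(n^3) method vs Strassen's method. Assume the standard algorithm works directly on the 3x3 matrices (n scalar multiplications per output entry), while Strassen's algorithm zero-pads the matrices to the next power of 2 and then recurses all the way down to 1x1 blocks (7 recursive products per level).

Matrix multiplication for 3x3 matrices:

Strassen's algorithm requires power-of-2 dimensions. Pad 3x3 to 4x4 (next power of 2).

Standard algorithm: 3^3 = 27 multiplications
Strassen's algorithm: 7^(log2(4)) = 7^2 = 49 multiplications
Difference: 27 - 49 = -22 (Strassen uses MORE here due to padding overhead — for small or just-over-power-of-2 n, padding can outweigh the per-level savings)

Standard: 27 multiplications (3^3). Strassen: 49 multiplications (7^2, after padding to 4x4). Strassen reduces 8 recursive multiplications to 7 at each level.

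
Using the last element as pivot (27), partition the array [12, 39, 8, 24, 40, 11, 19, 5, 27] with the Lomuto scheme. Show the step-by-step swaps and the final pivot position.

Lomuto partition with pivot = 27:

Initial array: [12, 39, 8, 24, 40, 11, 19, 5, 27]

arr[0]=12 <= 27: swap with position 0, array becomes [12, 39, 8, 24, 40, 11, 19, 5, 27]
arr[1]=39 > 27: no swap
arr[2]=8 <= 27: swap with position 1, array becomes [12, 8, 39, 24, 40, 11, 19, 5, 27]
arr[3]=24 <= 27: swap with position 2, array becomes [12, 8, 24, 39, 40, 11, 19, 5, 27]
arr[4]=40 > 27: no swap
arr[5]=11 <= 27: swap with position 3, array becomes [12, 8, 24, 11, 40, 39, 19, 5, 27]
arr[6]=19 <= 27: swap with position 4, array becomes [12, 8, 24, 11, 19, 39, 40, 5, 27]
arr[7]=5 <= 27: swap with position 5, array becomes [12, 8, 24, 11, 19, 5, 40, 39, 27]

Place pivot at position 6: [12, 8, 24, 11, 19, 5, 27, 39, 40]
Pivot position: 6

After partitioning with pivot 27, the array becomes [12, 8, 24, 11, 19, 5, 27, 39, 40]. The pivot is placed at index 6. All elements to the left of the pivot are <= 27, and all elements to the right are > 27.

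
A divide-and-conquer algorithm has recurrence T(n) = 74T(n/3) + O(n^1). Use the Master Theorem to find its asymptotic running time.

Master Theorem for T(n) = 74T(n/3) + O(n^1):

a = 74, b = 3, c = 1
log_b(a) = log_3(74) = 3.9177

Case 1: c = 1 < log_3(74) = 3.9177
T(n) = O(n^(log_3 74))

For T(n) = 74T(n/3) + O(n^1): log_3(74) = 3.9177. This is Case 1 of the Master Theorem (c < log_b(a), work dominated by leaves), giving O(n^(log_3 74)).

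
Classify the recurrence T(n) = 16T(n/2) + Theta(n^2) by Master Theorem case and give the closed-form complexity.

Master Theorem for T(n) = 16T(n/2) + O(n^2):

a = 16, b = 2, c = 2
log_b(a) = log_2(16) = 4.0000

Case 1: c = 2 < log_2(16) = 4.0000
T(n) = O(n^(log_2 16)) = O(n^4)

For T(n) = 16T(n/2) + O(n^2): log_2(16) = 4.0000. This is Case 1 of the Master Theorem (c < log_b(a), work dominated by leaves), giving O(n^4).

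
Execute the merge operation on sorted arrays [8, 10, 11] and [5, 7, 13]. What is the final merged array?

Merging process:

Compare 8 vs 5: take 5 from right. Merged: [5]
Compare 8 vs 7: take 7 from right. Merged: [5, 7]
Compare 8 vs 13: take 8 from left. Merged: [5, 7, 8]
Compare 10 vs 13: take 10 from left. Merged: [5, 7, 8, 10]
Compare 11 vs 13: take 11 from left. Merged: [5, 7, 8, 10, 11]
Append remaining from right: [13]. Merged: [5, 7, 8, 10, 11, 13]

Final merged array: [5, 7, 8, 10, 11, 13]
Total comparisons: 5

The merged array is [5, 7, 8, 10, 11, 13], requiring 5 comparisons. The merge step runs in O(n) time where n is the total number of elements.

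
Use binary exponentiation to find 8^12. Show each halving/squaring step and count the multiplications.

Computing 8^12 by squaring (build up from 8^1; each line after the first costs one multiplication):

8^1 = 8
8^2 = (8^1)^2 = 8^2 = 64
8^3 = 8 * 8^2 = 8 * 64 = 512
8^6 = (8^3)^2 = 512^2 = 262144
8^12 = (8^6)^2 = 262144^2 = 68719476736

Result: 68719476736
Multiplications needed: 4 (4 lines after 8^1)

8^12 = 68719476736. Using exponentiation by squaring, this requires 4 multiplications. The key idea: if the exponent is even, square the half-power; if odd, multiply by the base once.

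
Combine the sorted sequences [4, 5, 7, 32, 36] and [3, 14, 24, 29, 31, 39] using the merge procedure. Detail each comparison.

Merging process:

Compare 4 vs 3: take 3 from right. Merged: [3]
Compare 4 vs 14: take 4 from left. Merged: [3, 4]
Compare 5 vs 14: take 5 from left. Merged: [3, 4, 5]
Compare 7 vs 14: take 7 from left. Merged: [3, 4, 5, 7]
Compare 32 vs 14: take 14 from right. Merged: [3, 4, 5, 7, 14]
Compare 32 vs 24: take 24 from right. Merged: [3, 4, 5, 7, 14, 24]
Compare 32 vs 29: take 29 from right. Merged: [3, 4, 5, 7, 14, 24, 29]
Compare 32 vs 31: take 31 from right. Merged: [3, 4, 5, 7, 14, 24, 29, 31]
Compare 32 vs 39: take 32 from left. Merged: [3, 4, 5, 7, 14, 24, 29, 31, 32]
Compare 36 vs 39: take 36 from left. Merged: [3, 4, 5, 7, 14, 24, 29, 31, 32, 36]
Append remaining from right: [39]. Merged: [3, 4, 5, 7, 14, 24, 29, 31, 32, 36, 39]

Final merged array: [3, 4, 5, 7, 14, 24, 29, 31, 32, 36, 39]
Total comparisons: 10

The merged array is [3, 4, 5, 7, 14, 24, 29, 31, 32, 36, 39], requiring 10 comparisons. The merge step runs in O(n) time where n is the total number of elements.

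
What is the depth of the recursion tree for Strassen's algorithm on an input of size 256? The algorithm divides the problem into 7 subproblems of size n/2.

For divide and conquer with division factor 2:

Problem sizes at each level:
Level 0: 256
Level 1: 128
Level 2: 64
Level 3: 32
Level 4: 16
Level 5: 8
Level 6: 4
Level 7: 2
Level 8: 1

The root is level 0 and the size-1 base case is level 8 (the tree spans levels 0 through 8, i.e. 9 levels counting the root), so the depth is the number of divisions: log_2(256) = 8

The recursion tree depth is log_2(256) = 8. At each level, the problem size is divided by 2, so it takes 8 divisions to reduce to a base case of size 1. The algorithm makes 7 recursive calls at each level.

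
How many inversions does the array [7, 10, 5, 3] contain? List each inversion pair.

Finding inversions in [7, 10, 5, 3]:

(0, 2): arr[0]=7 > arr[2]=5
(0, 3): arr[0]=7 > arr[3]=3
(1, 2): arr[1]=10 > arr[2]=5
(1, 3): arr[1]=10 > arr[3]=3
(2, 3): arr[2]=5 > arr[3]=3

Total inversions: 5

The array has 5 inversion(s): (0,2), (0,3), (1,2), (1,3), (2,3). Each pair (i,j) satisfies i < j and arr[i] > arr[j].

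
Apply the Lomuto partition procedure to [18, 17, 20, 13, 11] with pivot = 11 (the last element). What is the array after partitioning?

Lomuto partition with pivot = 11:

Initial array: [18, 17, 20, 13, 11]

arr[0]=18 > 11: no swap
arr[1]=17 > 11: no swap
arr[2]=20 > 11: no swap
arr[3]=13 > 11: no swap

Place pivot at position 0: [11, 17, 20, 13, 18]
Pivot position: 0

After partitioning with pivot 11, the array becomes [11, 17, 20, 13, 18]. The pivot is placed at index 0. All elements to the left of the pivot are <= 11, and all elements to the right are > 11.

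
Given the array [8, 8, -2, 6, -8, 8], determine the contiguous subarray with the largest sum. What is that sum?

Using Kadane's algorithm on [8, 8, -2, 6, -8, 8]:

Scanning through the array:
Position 1 (value 8): max_ending_here = 16, max_so_far = 16
Position 2 (value -2): max_ending_here = 14, max_so_far = 16
Position 3 (value 6): max_ending_here = 20, max_so_far = 20
Position 4 (value -8): max_ending_here = 12, max_so_far = 20
Position 5 (value 8): max_ending_here = 20, max_so_far = 20

Maximum subarray: [8, 8, -2, 6]
Maximum sum: 20

The maximum subarray is [8, 8, -2, 6] with sum 20. This subarray runs from index 0 to index 3.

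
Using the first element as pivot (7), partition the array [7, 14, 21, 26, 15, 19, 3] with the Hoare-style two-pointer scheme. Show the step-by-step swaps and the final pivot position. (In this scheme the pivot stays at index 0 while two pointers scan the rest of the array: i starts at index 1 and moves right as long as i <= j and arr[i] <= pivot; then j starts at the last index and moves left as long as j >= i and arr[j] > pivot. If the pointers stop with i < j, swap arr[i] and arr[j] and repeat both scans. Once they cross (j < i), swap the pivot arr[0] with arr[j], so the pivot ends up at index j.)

Hoare-style two-pointer partition with pivot = 7:

Initial array: [7, 14, 21, 26, 15, 19, 3]

Pointers start at i = 1, j = 6.
i stops at index 1 (arr[1]=14 > 7), j stops at index 6 (arr[6]=3 <= 7): swap arr[1] and arr[6], array becomes [7, 3, 21, 26, 15, 19, 14]
i ends at 2, j ends at 1: the pointers have crossed (j < i), so scanning stops.

Swap pivot arr[0] with arr[1] to place pivot at position 1: [3, 7, 21, 26, 15, 19, 14]
Pivot position: 1

After partitioning with pivot 7, the array becomes [3, 7, 21, 26, 15, 19, 14]. The pivot is placed at index 1. All elements to the left of the pivot are <= 7, and all elements to the right are > 7.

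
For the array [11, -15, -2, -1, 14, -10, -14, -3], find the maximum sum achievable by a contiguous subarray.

Using Kadane's algorithm on [11, -15, -2, -1, 14, -10, -14, -3]:

Scanning through the array:
Position 1 (value -15): max_ending_here = -4, max_so_far = 11
Position 2 (value -2): max_ending_here = -2, max_so_far = 11
Position 3 (value -1): max_ending_here = -1, max_so_far = 11
Position 4 (value 14): max_ending_here = 14, max_so_far = 14
Position 5 (value -10): max_ending_here = 4, max_so_far = 14
Position 6 (value -14): max_ending_here = -10, max_so_far = 14
Position 7 (value -3): max_ending_here = -3, max_so_far = 14

Maximum subarray: [14]
Maximum sum: 14

The maximum subarray is [14] with sum 14. This subarray runs from index 4 to index 4.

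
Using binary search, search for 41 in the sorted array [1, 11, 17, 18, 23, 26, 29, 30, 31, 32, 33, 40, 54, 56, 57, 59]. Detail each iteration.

Binary search for 41 in [1, 11, 17, 18, 23, 26, 29, 30, 31, 32, 33, 40, 54, 56, 57, 59]:

lo=0, hi=15, mid=7, arr[mid]=30 -> 30 < 41, search right half
lo=8, hi=15, mid=11, arr[mid]=40 -> 40 < 41, search right half
lo=12, hi=15, mid=13, arr[mid]=56 -> 56 > 41, search left half
lo=12, hi=12, mid=12, arr[mid]=54 -> 54 > 41, search left half
lo=12 > hi=11, target 41 not found

Binary search determines that 41 is not in the array after 4 comparisons. The search space was exhausted without finding the target.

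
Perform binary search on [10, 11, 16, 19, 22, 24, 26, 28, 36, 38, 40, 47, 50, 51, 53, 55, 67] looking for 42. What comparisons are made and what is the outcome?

Binary search for 42 in [10, 11, 16, 19, 22, 24, 26, 28, 36, 38, 40, 47, 50, 51, 53, 55, 67]:

lo=0, hi=16, mid=8, arr[mid]=36 -> 36 < 42, search right half
lo=9, hi=16, mid=12, arr[mid]=50 -> 50 > 42, search left half
lo=9, hi=11, mid=10, arr[mid]=40 -> 40 < 42, search right half
lo=11, hi=11, mid=11, arr[mid]=47 -> 47 > 42, search left half
lo=11 > hi=10, target 42 not found

Binary search determines that 42 is not in the array after 4 comparisons. The search space was exhausted without finding the target.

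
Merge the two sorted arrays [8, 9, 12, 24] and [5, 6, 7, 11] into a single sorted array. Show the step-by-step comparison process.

Merging process:

Compare 8 vs 5: take 5 from right. Merged: [5]
Compare 8 vs 6: take 6 from right. Merged: [5, 6]
Compare 8 vs 7: take 7 from right. Merged: [5, 6, 7]
Compare 8 vs 11: take 8 from left. Merged: [5, 6, 7, 8]
Compare 9 vs 11: take 9 from left. Merged: [5, 6, 7, 8, 9]
Compare 12 vs 11: take 11 from right. Merged: [5, 6, 7, 8, 9, 11]
Append remaining from left: [12, 24]. Merged: [5, 6, 7, 8, 9, 11, 12, 24]

Final merged array: [5, 6, 7, 8, 9, 11, 12, 24]
Total comparisons: 6

The merged array is [5, 6, 7, 8, 9, 11, 12, 24], requiring 6 comparisons. The merge step runs in O(n) time where n is the total number of elements.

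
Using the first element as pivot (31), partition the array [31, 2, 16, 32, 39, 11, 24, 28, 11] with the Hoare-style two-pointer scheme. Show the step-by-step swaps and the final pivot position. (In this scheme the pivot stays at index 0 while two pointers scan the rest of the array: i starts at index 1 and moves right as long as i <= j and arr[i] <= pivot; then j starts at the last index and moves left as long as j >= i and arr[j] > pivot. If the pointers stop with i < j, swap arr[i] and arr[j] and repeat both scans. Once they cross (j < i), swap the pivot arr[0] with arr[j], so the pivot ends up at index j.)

Hoare-style two-pointer partition with pivot = 31:

Initial array: [31, 2, 16, 32, 39, 11, 24, 28, 11]

Pointers start at i = 1, j = 8.
i stops at index 3 (arr[3]=32 > 31), j stops at index 8 (arr[8]=11 <= 31): swap arr[3] and arr[8], array becomes [31, 2, 16, 11, 39, 11, 24, 28, 32]
i stops at index 4 (arr[4]=39 > 31), j stops at index 7 (arr[7]=28 <= 31): swap arr[4] and arr[7], array becomes [31, 2, 16, 11, 28, 11, 24, 39, 32]
i ends at 7, j ends at 6: the pointers have crossed (j < i), so scanning stops.

Swap pivot arr[0] with arr[6] to place pivot at position 6: [24, 2, 16, 11, 28, 11, 31, 39, 32]
Pivot position: 6

After partitioning with pivot 31, the array becomes [24, 2, 16, 11, 28, 11, 31, 39, 32]. The pivot is placed at index 6. All elements to the left of the pivot are <= 31, and all elements to the right are > 31.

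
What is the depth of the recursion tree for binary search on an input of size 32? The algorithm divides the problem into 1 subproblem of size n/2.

For divide and conquer with division factor 2:

Problem sizes at each level:
Level 0: 32
Level 1: 16
Level 2: 8
Level 3: 4
Level 4: 2
Level 5: 1

The root is level 0 and the size-1 base case is level 5 (the tree spans levels 0 through 5, i.e. 6 levels counting the root), so the depth is the number of divisions: log_2(32) = 5

The recursion tree depth is log_2(32) = 5. At each level, the problem size is divided by 2, so it takes 5 divisions to reduce to a base case of size 1. The algorithm makes 1 recursive call at each level.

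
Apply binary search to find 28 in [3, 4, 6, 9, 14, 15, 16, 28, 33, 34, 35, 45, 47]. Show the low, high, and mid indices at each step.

Binary search for 28 in [3, 4, 6, 9, 14, 15, 16, 28, 33, 34, 35, 45, 47]:

lo=0, hi=12, mid=6, arr[mid]=16 -> 16 < 28, search right half
lo=7, hi=12, mid=9, arr[mid]=34 -> 34 > 28, search left half
lo=7, hi=8, mid=7, arr[mid]=28 -> Found target at index 7!

Binary search finds 28 at index 7 after 3 comparisons. The search repeatedly halves the search space by comparing with the middle element.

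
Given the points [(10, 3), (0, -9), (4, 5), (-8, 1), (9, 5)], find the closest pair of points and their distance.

Computing all pairwise distances among 5 points:

d((10, 3), (0, -9)) = 15.6205
d((10, 3), (4, 5)) = 6.3246
d((10, 3), (-8, 1)) = 18.1108
d((10, 3), (9, 5)) = 2.2361 <-- minimum
d((0, -9), (4, 5)) = 14.5602
d((0, -9), (-8, 1)) = 12.8062
d((0, -9), (9, 5)) = 16.6433
d((4, 5), (-8, 1)) = 12.6491
d((4, 5), (9, 5)) = 5.0
d((-8, 1), (9, 5)) = 17.4642

Closest pair: (10, 3) and (9, 5) with distance 2.2361

The closest pair is (10, 3) and (9, 5) with Euclidean distance 2.2361. For 5 points, brute-force pairwise comparison is shown above. For large n, the divide-and-conquer algorithm (sort by x, recurse on halves, check the dividing strip) achieves O(n log n).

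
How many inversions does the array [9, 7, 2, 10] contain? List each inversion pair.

Finding inversions in [9, 7, 2, 10]:

(0, 1): arr[0]=9 > arr[1]=7
(0, 2): arr[0]=9 > arr[2]=2
(1, 2): arr[1]=7 > arr[2]=2

Total inversions: 3

The array has 3 inversion(s): (0,1), (0,2), (1,2). Each pair (i,j) satisfies i < j and arr[i] > arr[j].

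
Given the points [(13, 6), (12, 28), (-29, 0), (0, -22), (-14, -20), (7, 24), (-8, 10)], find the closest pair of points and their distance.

Computing all pairwise distances among 7 points:

d((13, 6), (12, 28)) = 22.0227
d((13, 6), (-29, 0)) = 42.4264
d((13, 6), (0, -22)) = 30.8707
d((13, 6), (-14, -20)) = 37.4833
d((13, 6), (7, 24)) = 18.9737
d((13, 6), (-8, 10)) = 21.3776
d((12, 28), (-29, 0)) = 49.6488
d((12, 28), (0, -22)) = 51.4198
d((12, 28), (-14, -20)) = 54.5894
d((12, 28), (7, 24)) = 6.4031 <-- minimum
d((12, 28), (-8, 10)) = 26.9072
d((-29, 0), (0, -22)) = 36.4005
d((-29, 0), (-14, -20)) = 25.0
d((-29, 0), (7, 24)) = 43.2666
d((-29, 0), (-8, 10)) = 23.2594
d((0, -22), (-14, -20)) = 14.1421
d((0, -22), (7, 24)) = 46.5296
d((0, -22), (-8, 10)) = 32.9848
d((-14, -20), (7, 24)) = 48.7545
d((-14, -20), (-8, 10)) = 30.5941
d((7, 24), (-8, 10)) = 20.5183

Closest pair: (12, 28) and (7, 24) with distance 6.4031

The closest pair is (12, 28) and (7, 24) with Euclidean distance 6.4031. For 7 points, brute-force pairwise comparison is shown above. For large n, the divide-and-conquer algorithm (sort by x, recurse on halves, check the dividing strip) achieves O(n log n).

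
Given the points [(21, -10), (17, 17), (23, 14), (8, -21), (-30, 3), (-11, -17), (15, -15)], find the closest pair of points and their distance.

Computing all pairwise distances among 7 points:

d((21, -10), (17, 17)) = 27.2947
d((21, -10), (23, 14)) = 24.0832
d((21, -10), (8, -21)) = 17.0294
d((21, -10), (-30, 3)) = 52.6308
d((21, -10), (-11, -17)) = 32.7567
d((21, -10), (15, -15)) = 7.8102
d((17, 17), (23, 14)) = 6.7082 <-- minimum
d((17, 17), (8, -21)) = 39.0512
d((17, 17), (-30, 3)) = 49.0408
d((17, 17), (-11, -17)) = 44.0454
d((17, 17), (15, -15)) = 32.0624
d((23, 14), (8, -21)) = 38.0789
d((23, 14), (-30, 3)) = 54.1295
d((23, 14), (-11, -17)) = 46.0109
d((23, 14), (15, -15)) = 30.0832
d((8, -21), (-30, 3)) = 44.9444
d((8, -21), (-11, -17)) = 19.4165
d((8, -21), (15, -15)) = 9.2195
d((-30, 3), (-11, -17)) = 27.5862
d((-30, 3), (15, -15)) = 48.4665
d((-11, -17), (15, -15)) = 26.0768

Closest pair: (17, 17) and (23, 14) with distance 6.7082

The closest pair is (17, 17) and (23, 14) with Euclidean distance 6.7082. For 7 points, brute-force pairwise comparison is shown above. For large n, the divide-and-conquer algorithm (sort by x, recurse on halves, check the dividing strip) achieves O(n log n).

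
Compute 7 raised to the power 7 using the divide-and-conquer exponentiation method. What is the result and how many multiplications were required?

Computing 7^7 by squaring (build up from 7^1; each line after the first costs one multiplication):

7^1 = 7
7^2 = (7^1)^2 = 7^2 = 49
7^3 = 7 * 7^2 = 7 * 49 = 343
7^6 = (7^3)^2 = 343^2 = 117649
7^7 = 7 * 7^6 = 7 * 117649 = 823543

Result: 823543
Multiplications needed: 4 (4 lines after 7^1)

7^7 = 823543. Using exponentiation by squaring, this requires 4 multiplications. The key idea: if the exponent is even, square the half-power; if odd, multiply by the base once.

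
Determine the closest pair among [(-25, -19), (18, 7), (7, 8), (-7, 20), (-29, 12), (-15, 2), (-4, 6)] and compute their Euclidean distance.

Computing all pairwise distances among 7 points:

d((-25, -19), (18, 7)) = 50.2494
d((-25, -19), (7, 8)) = 41.8688
d((-25, -19), (-7, 20)) = 42.9535
d((-25, -19), (-29, 12)) = 31.257
d((-25, -19), (-15, 2)) = 23.2594
d((-25, -19), (-4, 6)) = 32.6497
d((18, 7), (7, 8)) = 11.0454 <-- minimum
d((18, 7), (-7, 20)) = 28.178
d((18, 7), (-29, 12)) = 47.2652
d((18, 7), (-15, 2)) = 33.3766
d((18, 7), (-4, 6)) = 22.0227
d((7, 8), (-7, 20)) = 18.4391
d((7, 8), (-29, 12)) = 36.2215
d((7, 8), (-15, 2)) = 22.8035
d((7, 8), (-4, 6)) = 11.1803
d((-7, 20), (-29, 12)) = 23.4094
d((-7, 20), (-15, 2)) = 19.6977
d((-7, 20), (-4, 6)) = 14.3178
d((-29, 12), (-15, 2)) = 17.2047
d((-29, 12), (-4, 6)) = 25.7099
d((-15, 2), (-4, 6)) = 11.7047

Closest pair: (18, 7) and (7, 8) with distance 11.0454

The closest pair is (18, 7) and (7, 8) with Euclidean distance 11.0454. For 7 points, brute-force pairwise comparison is shown above. For large n, the divide-and-conquer algorithm (sort by x, recurse on halves, check the dividing strip) achieves O(n log n).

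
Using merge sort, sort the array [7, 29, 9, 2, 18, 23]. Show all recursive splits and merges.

Merge sort trace:

Split: [7, 29, 9, 2, 18, 23] -> [7, 29, 9] and [2, 18, 23]
  Split: [7, 29, 9] -> [7] and [29, 9]
    Split: [29, 9] -> [29] and [9]
    Merge: [29] + [9] -> [9, 29]
  Merge: [7] + [9, 29] -> [7, 9, 29]
  Split: [2, 18, 23] -> [2] and [18, 23]
    Split: [18, 23] -> [18] and [23]
    Merge: [18] + [23] -> [18, 23]
  Merge: [2] + [18, 23] -> [2, 18, 23]
Merge: [7, 9, 29] + [2, 18, 23] -> [2, 7, 9, 18, 23, 29]

Final sorted array: [2, 7, 9, 18, 23, 29]

The merge sort proceeds by recursively splitting the array and merging sorted halves.
After all merges, the sorted array is [2, 7, 9, 18, 23, 29].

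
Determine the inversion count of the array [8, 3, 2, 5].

Finding inversions in [8, 3, 2, 5]:

(0, 1): arr[0]=8 > arr[1]=3
(0, 2): arr[0]=8 > arr[2]=2
(0, 3): arr[0]=8 > arr[3]=5
(1, 2): arr[1]=3 > arr[2]=2

Total inversions: 4

The array has 4 inversion(s): (0,1), (0,2), (0,3), (1,2). Each pair (i,j) satisfies i < j and arr[i] > arr[j].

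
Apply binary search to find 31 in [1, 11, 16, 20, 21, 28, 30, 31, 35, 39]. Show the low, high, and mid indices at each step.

Binary search for 31 in [1, 11, 16, 20, 21, 28, 30, 31, 35, 39]:

lo=0, hi=9, mid=4, arr[mid]=21 -> 21 < 31, search right half
lo=5, hi=9, mid=7, arr[mid]=31 -> Found target at index 7!

Binary search finds 31 at index 7 after 2 comparisons. The search repeatedly halves the search space by comparing with the middle element.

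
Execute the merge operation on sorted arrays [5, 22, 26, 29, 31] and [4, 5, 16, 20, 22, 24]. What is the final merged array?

Merging process:

Compare 5 vs 4: take 4 from right. Merged: [4]
Compare 5 vs 5: take 5 from left. Merged: [4, 5]
Compare 22 vs 5: take 5 from right. Merged: [4, 5, 5]
Compare 22 vs 16: take 16 from right. Merged: [4, 5, 5, 16]
Compare 22 vs 20: take 20 from right. Merged: [4, 5, 5, 16, 20]
Compare 22 vs 22: take 22 from left. Merged: [4, 5, 5, 16, 20, 22]
Compare 26 vs 22: take 22 from right. Merged: [4, 5, 5, 16, 20, 22, 22]
Compare 26 vs 24: take 24 from right. Merged: [4, 5, 5, 16, 20, 22, 22, 24]
Append remaining from left: [26, 29, 31]. Merged: [4, 5, 5, 16, 20, 22, 22, 24, 26, 29, 31]

Final merged array: [4, 5, 5, 16, 20, 22, 22, 24, 26, 29, 31]
Total comparisons: 8

The merged array is [4, 5, 5, 16, 20, 22, 22, 24, 26, 29, 31], requiring 8 comparisons. The merge step runs in O(n) time where n is the total number of elements.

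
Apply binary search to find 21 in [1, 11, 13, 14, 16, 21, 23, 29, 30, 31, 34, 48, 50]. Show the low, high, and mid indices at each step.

Binary search for 21 in [1, 11, 13, 14, 16, 21, 23, 29, 30, 31, 34, 48, 50]:

lo=0, hi=12, mid=6, arr[mid]=23 -> 23 > 21, search left half
lo=0, hi=5, mid=2, arr[mid]=13 -> 13 < 21, search right half
lo=3, hi=5, mid=4, arr[mid]=16 -> 16 < 21, search right half
lo=5, hi=5, mid=5, arr[mid]=21 -> Found target at index 5!

Binary search finds 21 at index 5 after 4 comparisons. The search repeatedly halves the search space by comparing with the middle element.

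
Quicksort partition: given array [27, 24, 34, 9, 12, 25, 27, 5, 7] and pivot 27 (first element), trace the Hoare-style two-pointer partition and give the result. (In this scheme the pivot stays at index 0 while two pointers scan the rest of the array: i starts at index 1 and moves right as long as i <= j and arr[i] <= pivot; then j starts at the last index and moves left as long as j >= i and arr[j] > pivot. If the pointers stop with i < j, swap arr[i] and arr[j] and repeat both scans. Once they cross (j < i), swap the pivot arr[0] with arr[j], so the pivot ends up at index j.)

Hoare-style two-pointer partition with pivot = 27:

Initial array: [27, 24, 34, 9, 12, 25, 27, 5, 7]

Pointers start at i = 1, j = 8.
i stops at index 2 (arr[2]=34 > 27), j stops at index 8 (arr[8]=7 <= 27): swap arr[2] and arr[8], array becomes [27, 24, 7, 9, 12, 25, 27, 5, 34]
i ends at 8, j ends at 7: the pointers have crossed (j < i), so scanning stops.

Swap pivot arr[0] with arr[7] to place pivot at position 7: [5, 24, 7, 9, 12, 25, 27, 27, 34]
Pivot position: 7

After partitioning with pivot 27, the array becomes [5, 24, 7, 9, 12, 25, 27, 27, 34]. The pivot is placed at index 7. All elements to the left of the pivot are <= 27, and all elements to the right are > 27.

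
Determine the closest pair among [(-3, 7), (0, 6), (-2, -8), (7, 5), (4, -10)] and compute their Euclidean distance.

Computing all pairwise distances among 5 points:

d((-3, 7), (0, 6)) = 3.1623 <-- minimum
d((-3, 7), (-2, -8)) = 15.0333
d((-3, 7), (7, 5)) = 10.198
d((-3, 7), (4, -10)) = 18.3848
d((0, 6), (-2, -8)) = 14.1421
d((0, 6), (7, 5)) = 7.0711
d((0, 6), (4, -10)) = 16.4924
d((-2, -8), (7, 5)) = 15.8114
d((-2, -8), (4, -10)) = 6.3246
d((7, 5), (4, -10)) = 15.2971

Closest pair: (-3, 7) and (0, 6) with distance 3.1623

The closest pair is (-3, 7) and (0, 6) with Euclidean distance 3.1623. For 5 points, brute-force pairwise comparison is shown above. For large n, the divide-and-conquer algorithm (sort by x, recurse on halves, check the dividing strip) achieves O(n log n).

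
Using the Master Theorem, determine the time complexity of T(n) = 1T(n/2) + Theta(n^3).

Master Theorem for T(n) = 1T(n/2) + O(n^3):

a = 1, b = 2, c = 3
log_b(a) = log_2(1) = 0.0000

Case 3: c = 3 > log_2(1) = 0.0000
T(n) = O(n^3) = O(n^3)

For T(n) = 1T(n/2) + O(n^3): log_2(1) = 0.0000. This is Case 3 of the Master Theorem (c > log_b(a), work dominated by root), giving O(n^3).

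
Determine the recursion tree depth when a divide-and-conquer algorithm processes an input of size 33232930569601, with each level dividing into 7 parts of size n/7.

For divide and conquer with division factor 7:

Problem sizes at each level:
Level 0: 33232930569601
Level 1: 4747561509943
Level 2: 678223072849
Level 3: 96889010407
Level 4: 13841287201
Level 5: 1977326743
Level 6: 282475249
Level 7: 40353607
Level 8: 5764801
Level 9: 823543
Level 10: 117649
Level 11: 16807
Level 12: 2401
Level 13: 343
Level 14: 49
Level 15: 7
Level 16: 1

The root is level 0 and the size-1 base case is level 16 (the tree spans levels 0 through 16, i.e. 17 levels counting the root), so the depth is the number of divisions: log_7(33232930569601) = 16

The recursion tree depth is log_7(33232930569601) = 16. At each level, the problem size is divided by 7, so it takes 16 divisions to reduce to a base case of size 1. The algorithm makes 7 recursive calls at each level.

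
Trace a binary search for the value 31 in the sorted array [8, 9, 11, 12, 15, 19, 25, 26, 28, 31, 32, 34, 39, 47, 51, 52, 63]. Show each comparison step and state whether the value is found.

Binary search for 31 in [8, 9, 11, 12, 15, 19, 25, 26, 28, 31, 32, 34, 39, 47, 51, 52, 63]:

lo=0, hi=16, mid=8, arr[mid]=28 -> 28 < 31, search right half
lo=9, hi=16, mid=12, arr[mid]=39 -> 39 > 31, search left half
lo=9, hi=11, mid=10, arr[mid]=32 -> 32 > 31, search left half
lo=9, hi=9, mid=9, arr[mid]=31 -> Found target at index 9!

Binary search finds 31 at index 9 after 4 comparisons. The search repeatedly halves the search space by comparing with the middle element.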